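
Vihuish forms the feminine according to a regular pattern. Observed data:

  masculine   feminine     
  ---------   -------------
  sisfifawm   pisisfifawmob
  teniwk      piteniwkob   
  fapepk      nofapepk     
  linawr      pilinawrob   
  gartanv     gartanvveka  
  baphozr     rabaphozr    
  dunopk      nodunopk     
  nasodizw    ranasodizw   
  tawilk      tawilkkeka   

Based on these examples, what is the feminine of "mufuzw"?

"mufuzw" has second-to-last letter 'z'. The stems whose second-to-last letter is 'z' (baphozr → rabaphozr, nasodizw → ranasodizw) add the prefix ra-.
The other patterns: stems whose second-to-last letter is 'w' add pi- … -ob around the stem; stems whose second-to-last letter is 'p' add the prefix no-; stems whose second-to-last letter is 'l' or 'n' double the final consonant and add -eka.
So mufuzw → ramufuzw.

ramufuzw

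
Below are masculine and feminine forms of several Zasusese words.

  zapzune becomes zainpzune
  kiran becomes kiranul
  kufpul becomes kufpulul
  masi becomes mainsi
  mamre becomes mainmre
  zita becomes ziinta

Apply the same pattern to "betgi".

beintgi

zita and kiran both have last vowel 'a' yet inflect differently (ziinta, kiranul), so the last vowel is not what conditions the rule; whether the stem ends in a vowel or a consonant is.
"betgi" ends in a vowel. The stems ending in a vowel (mamre → mainmre, zita → ziinta, masi → mainsi) insert -in- after the first vowel.
The other pattern: stems ending in a consonant add -ul.
So betgi → beintgi.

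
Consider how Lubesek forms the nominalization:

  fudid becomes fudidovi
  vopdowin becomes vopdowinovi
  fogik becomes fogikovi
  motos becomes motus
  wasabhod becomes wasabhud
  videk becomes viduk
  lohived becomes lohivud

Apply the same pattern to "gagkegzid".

gagkegzidovi

fudid and wasabhod both end in -d yet inflect differently (fudidovi, wasabhud), so the final letter is not what conditions the rule; the last vowel is.
"gagkegzid" has last vowel 'i'. The stems whose last vowel is 'i' (fudid → fudidovi, vopdowin → vopdowinovi, fogik → fogikovi) add -ovi.
The other pattern: stems whose last vowel is 'e' or 'o' change the last vowel to 'u'.
So gagkegzid → gagkegzidovi.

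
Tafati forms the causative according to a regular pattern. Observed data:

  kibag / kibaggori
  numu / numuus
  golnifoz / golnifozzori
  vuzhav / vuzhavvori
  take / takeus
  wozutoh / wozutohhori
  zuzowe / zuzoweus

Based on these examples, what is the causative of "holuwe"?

zuzowe and golnifoz both have 3 vowels yet inflect differently (zuzoweus, golnifozzori), so the number of vowels is not what conditions the rule; whether the stem ends in a vowel or a consonant is.
"holuwe" ends in a vowel. The stems ending in a vowel (numu → numuus, zuzowe → zuzoweus, take → takeus) add -us.
So holuwe → holuweus.

holuweus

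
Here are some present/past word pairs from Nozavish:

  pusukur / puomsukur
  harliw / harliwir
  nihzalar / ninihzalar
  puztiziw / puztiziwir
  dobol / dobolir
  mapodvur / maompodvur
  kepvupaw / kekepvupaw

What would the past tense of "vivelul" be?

nihzalar and mapodvur both end in -r yet inflect differently (ninihzalar, maompodvur), so the final letter is not what conditions the rule; the last vowel is.
"vivelul" has last vowel 'u'. The stems whose last vowel is 'u' (mapodvur → maompodvur, pusukur → puomsukur) insert -om- after the first vowel.
So vivelul → viomvelul.

viomvelul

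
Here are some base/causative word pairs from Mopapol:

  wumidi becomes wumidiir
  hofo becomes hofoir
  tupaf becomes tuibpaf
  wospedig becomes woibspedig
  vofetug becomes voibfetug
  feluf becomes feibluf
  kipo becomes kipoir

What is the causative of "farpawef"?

wospedig and wumidi both have last vowel 'i' yet inflect differently (woibspedig, wumidiir), so the last vowel is not what conditions the rule; whether the stem ends in a vowel or a consonant is.
"farpawef" ends in a consonant. The stems ending in a consonant (wospedig → woibspedig, feluf → feibluf, tupaf → tuibpaf) insert -ib- after the first vowel.
So farpawef → faibrpawef.

faibrpawef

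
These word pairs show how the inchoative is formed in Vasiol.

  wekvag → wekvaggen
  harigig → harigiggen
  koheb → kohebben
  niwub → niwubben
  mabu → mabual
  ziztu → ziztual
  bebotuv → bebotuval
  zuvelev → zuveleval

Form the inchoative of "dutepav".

dutepaval

"dutepav" ends in -v. The stems ending in -v (bebotuv → bebotuval, zuvelev → zuveleval) add -al.
The other pattern: stems ending in -b or -g double the final consonant and add -en.
So dutepav → dutepaval.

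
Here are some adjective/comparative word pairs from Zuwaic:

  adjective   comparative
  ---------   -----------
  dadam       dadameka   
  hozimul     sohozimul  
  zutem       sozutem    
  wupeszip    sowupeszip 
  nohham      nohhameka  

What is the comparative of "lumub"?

dadam and zutem both end in -m yet inflect differently (dadameka, sozutem), so the final letter is not what conditions the rule; the last vowel is.
"lumub" has last vowel 'u'. The one such stem in the data (hozimul → sohozimul) adds the prefix so-, so the same rule applies.
The other pattern: stems whose last vowel is 'a' add -eka.
So lumub → solumub.

solumub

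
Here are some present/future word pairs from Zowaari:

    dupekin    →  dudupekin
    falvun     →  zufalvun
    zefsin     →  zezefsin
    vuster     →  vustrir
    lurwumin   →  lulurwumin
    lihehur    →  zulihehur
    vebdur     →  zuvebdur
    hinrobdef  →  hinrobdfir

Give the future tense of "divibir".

"divibir" has last vowel 'i'. The stems whose last vowel is 'i' (dupekin → dudupekin, zefsin → zezefsin, lurwumin → lulurwumin) repeat the first consonant+vowel as a prefix.
The other patterns: stems whose last vowel is 'e' delete the last vowel and add -ir; stems whose last vowel is 'u' add the prefix zu-.
So divibir → didivibir.

didivibir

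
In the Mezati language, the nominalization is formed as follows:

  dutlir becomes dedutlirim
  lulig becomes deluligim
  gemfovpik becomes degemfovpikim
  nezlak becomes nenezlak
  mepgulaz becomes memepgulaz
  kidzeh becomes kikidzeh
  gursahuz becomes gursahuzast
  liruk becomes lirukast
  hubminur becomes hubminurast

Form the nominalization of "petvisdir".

gemfovpik and nezlak both end in -k yet inflect differently (degemfovpikim, nenezlak), so the final letter is not what conditions the rule; the last vowel is.
"petvisdir" has last vowel 'i'. The stems whose last vowel is 'i' (dutlir → dedutlirim, lulig → deluligim, gemfovpik → degemfovpikim) add de- … -im around the stem.
So petvisdir → depetvisdirim.

depetvisdirim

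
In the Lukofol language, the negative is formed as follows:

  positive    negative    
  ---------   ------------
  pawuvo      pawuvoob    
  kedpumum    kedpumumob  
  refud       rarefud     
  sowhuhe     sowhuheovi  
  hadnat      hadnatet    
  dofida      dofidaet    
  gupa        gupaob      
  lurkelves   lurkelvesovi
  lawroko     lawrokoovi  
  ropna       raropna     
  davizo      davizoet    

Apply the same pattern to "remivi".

raremivi

"remivi" begins with r-. The stems beginning with r- (refud → rarefud, ropna → raropna) add the prefix ra-.
The other patterns: stems beginning with d- or h- add -et; stems beginning with l- or s- add -ovi; stems beginning with g-, k- or p- add -ob.
So remivi → raremivi.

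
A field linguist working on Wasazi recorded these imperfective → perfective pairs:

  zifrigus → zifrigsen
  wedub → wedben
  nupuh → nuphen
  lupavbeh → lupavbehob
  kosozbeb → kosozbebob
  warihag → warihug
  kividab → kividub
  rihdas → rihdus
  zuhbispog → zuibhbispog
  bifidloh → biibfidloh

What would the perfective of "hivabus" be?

nupuh and lupavbeh both end in -h yet inflect differently (nuphen, lupavbehob), so the final letter is not what conditions the rule; the last vowel is.
"hivabus" has last vowel 'u'. The stems whose last vowel is 'u' (zifrigus → zifrigsen, wedub → wedben, nupuh → nuphen) delete the last vowel and add -en.
The other patterns: stems whose last vowel is 'e' add -ob; stems whose last vowel is 'a' change the last vowel to 'u'; stems whose last vowel is 'o' insert -ib- after the first vowel.
So hivabus → hivabsen.

hivabsen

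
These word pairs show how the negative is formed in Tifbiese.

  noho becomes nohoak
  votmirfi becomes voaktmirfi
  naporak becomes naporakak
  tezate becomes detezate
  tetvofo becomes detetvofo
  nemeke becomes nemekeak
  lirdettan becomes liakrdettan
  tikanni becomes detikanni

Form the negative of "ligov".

liakgov

nemeke and tezate both end in -e yet inflect differently (nemekeak, detezate), so the final letter is not what conditions the rule; the first letter is.
"ligov" begins with l-. The one such stem in the data (lirdettan → liakrdettan) inserts -ak- after the first vowel (as does votmirfi), so the same rule applies.
The other patterns: stems beginning with n- add -ak; stems beginning with t- add the prefix de-.
So ligov → liakgov.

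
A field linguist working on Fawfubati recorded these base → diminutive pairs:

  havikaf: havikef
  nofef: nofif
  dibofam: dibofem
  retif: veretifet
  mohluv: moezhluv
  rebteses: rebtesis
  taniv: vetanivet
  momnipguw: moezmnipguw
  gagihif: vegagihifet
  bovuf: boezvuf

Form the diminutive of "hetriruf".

nofef and gagihif both end in -f yet inflect differently (nofif, vegagihifet), so the final letter is not what conditions the rule; the last vowel is.
"hetriruf" has last vowel 'u'. The stems whose last vowel is 'u' (mohluv → moezhluv, bovuf → boezvuf, momnipguw → moezmnipguw) insert -ez- after the first vowel.
The other patterns: stems whose last vowel is 'e' change the last vowel to 'i'; stems whose last vowel is 'i' add ve- … -et around the stem; stems whose last vowel is 'a' change the last vowel to 'e'.
So hetriruf → heeztriruf.

heeztriruf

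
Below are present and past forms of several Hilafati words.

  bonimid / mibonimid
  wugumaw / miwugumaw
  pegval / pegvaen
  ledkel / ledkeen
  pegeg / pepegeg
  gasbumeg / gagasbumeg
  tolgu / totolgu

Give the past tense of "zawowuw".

mizawowuw

"zawowuw" ends in -w. The one such stem in the data (wugumaw → miwugumaw) adds the prefix mi-, so the same rule applies.
So zawowuw → mizawowuw.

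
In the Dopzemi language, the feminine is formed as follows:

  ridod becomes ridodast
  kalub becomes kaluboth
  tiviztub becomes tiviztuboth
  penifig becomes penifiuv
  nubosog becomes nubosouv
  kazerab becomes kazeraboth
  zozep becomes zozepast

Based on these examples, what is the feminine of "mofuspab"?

mofuspaboth

nubosog and ridod both have last vowel 'o' yet inflect differently (nubosouv, ridodast), so the last vowel is not what conditions the rule; the final letter is.
"mofuspab" ends in -b. The stems ending in -b (tiviztub → tiviztuboth, kazerab → kazeraboth, kalub → kaluboth) add -oth.
The other patterns: stems ending in -g drop the final letter and add -uv; stems ending in -d or -p add -ast.
So mofuspab → mofuspaboth.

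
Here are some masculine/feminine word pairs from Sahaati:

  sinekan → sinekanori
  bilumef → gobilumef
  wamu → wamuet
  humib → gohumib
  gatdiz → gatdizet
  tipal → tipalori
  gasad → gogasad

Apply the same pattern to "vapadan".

tipal and gasad both have last vowel 'a' yet inflect differently (tipalori, gogasad), so the last vowel is not what conditions the rule; the final letter is.
"vapadan" ends in -n. The one such stem in the data (sinekan → sinekanori) adds -ori, so the same rule applies.
So vapadan → vapadanori.

vapadanori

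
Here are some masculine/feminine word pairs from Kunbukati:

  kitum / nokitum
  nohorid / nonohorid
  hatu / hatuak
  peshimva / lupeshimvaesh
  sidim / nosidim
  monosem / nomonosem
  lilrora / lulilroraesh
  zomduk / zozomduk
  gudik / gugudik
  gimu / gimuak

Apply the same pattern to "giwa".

lugiwaesh

gimu and kitum both have last vowel 'u' yet inflect differently (gimuak, nokitum), so the last vowel is not what conditions the rule; the final letter is.
"giwa" ends in -a. The stems ending in -a (lilrora → lulilroraesh, peshimva → lupeshimvaesh) add lu- … -esh around the stem.
The other patterns: stems ending in -u add -ak; stems ending in -m add the prefix no-; stems ending in -d or -k repeat the first consonant+vowel as a prefix.
So giwa → lugiwaesh.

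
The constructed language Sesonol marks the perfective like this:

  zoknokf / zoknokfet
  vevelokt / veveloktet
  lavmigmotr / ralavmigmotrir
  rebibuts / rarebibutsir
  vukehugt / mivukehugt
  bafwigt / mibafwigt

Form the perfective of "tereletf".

ratereletfir

vevelokt and vukehugt both end in -t yet inflect differently (veveloktet, mivukehugt), so the final letter is not what conditions the rule; the second-to-last letter is.
"tereletf" has second-to-last letter 't'. The stems whose second-to-last letter is 't' (lavmigmotr → ralavmigmotrir, rebibuts → rarebibutsir) add ra- … -ir around the stem.
The other patterns: stems whose second-to-last letter is 'k' add -et; stems whose second-to-last letter is 'g' add the prefix mi-.
So tereletf → ratereletfir.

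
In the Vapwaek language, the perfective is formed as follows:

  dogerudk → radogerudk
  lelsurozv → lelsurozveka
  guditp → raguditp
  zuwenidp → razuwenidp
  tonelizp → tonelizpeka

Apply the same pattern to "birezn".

birezneka

tonelizp and zuwenidp both end in -p yet inflect differently (tonelizpeka, razuwenidp), so the final letter is not what conditions the rule; the second-to-last letter is.
"birezn" has second-to-last letter 'z'. The stems whose second-to-last letter is 'z' (tonelizp → tonelizpeka, lelsurozv → lelsurozveka) add -eka.
So birezn → birezneka.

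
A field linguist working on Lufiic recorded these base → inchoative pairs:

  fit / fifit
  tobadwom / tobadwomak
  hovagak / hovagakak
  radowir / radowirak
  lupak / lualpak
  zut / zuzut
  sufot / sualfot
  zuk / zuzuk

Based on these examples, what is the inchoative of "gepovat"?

gepovatak

fit and sufot both end in -t yet inflect differently (fifit, sualfot), so the final letter is not what conditions the rule; the number of vowels is.
"gepovat" has 3 vowels. The stems with 3 vowels (radowir → radowirak, tobadwom → tobadwomak, hovagak → hovagakak) add -ak.
The other patterns: stems with 1 vowel repeat the first consonant+vowel as a prefix; stems with 2 vowels insert -al- after the first vowel.
So gepovat → gepovatak.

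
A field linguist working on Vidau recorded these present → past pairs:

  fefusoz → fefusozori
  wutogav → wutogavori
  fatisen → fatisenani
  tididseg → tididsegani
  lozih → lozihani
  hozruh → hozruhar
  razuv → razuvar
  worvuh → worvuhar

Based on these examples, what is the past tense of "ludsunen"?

ludsunenani

lozih and hozruh both end in -h yet inflect differently (lozihani, hozruhar), so the final letter is not what conditions the rule; the last vowel is.
"ludsunen" has last vowel 'e'. The stems whose last vowel is 'e' (fatisen → fatisenani, tididseg → tididsegani) add -ani.
So ludsunen → ludsunenani.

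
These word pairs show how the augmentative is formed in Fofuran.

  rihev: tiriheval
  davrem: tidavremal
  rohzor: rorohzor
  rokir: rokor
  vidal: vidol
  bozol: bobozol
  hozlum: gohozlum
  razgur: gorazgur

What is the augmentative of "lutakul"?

razgur and rohzor both end in -r yet inflect differently (gorazgur, rorohzor), so the final letter is not what conditions the rule; the last vowel is.
"lutakul" has last vowel 'u'. The stems whose last vowel is 'u' (razgur → gorazgur, hozlum → gohozlum) add the prefix go-.
So lutakul → golutakul.

golutakul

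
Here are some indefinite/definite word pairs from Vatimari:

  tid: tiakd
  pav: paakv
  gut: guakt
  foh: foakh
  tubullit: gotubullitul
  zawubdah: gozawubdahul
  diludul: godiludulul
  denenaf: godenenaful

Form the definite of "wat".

gut and tubullit both end in -t yet inflect differently (guakt, gotubullitul), so the final letter is not what conditions the rule; the number of vowels is.
"wat" has 1 vowel. The stems with 1 vowel (tid → tiakd, pav → paakv, gut → guakt) insert -ak- after the first vowel.
The other pattern: stems with 3 vowels add go- … -ul around the stem.
So wat → waakt.

waakt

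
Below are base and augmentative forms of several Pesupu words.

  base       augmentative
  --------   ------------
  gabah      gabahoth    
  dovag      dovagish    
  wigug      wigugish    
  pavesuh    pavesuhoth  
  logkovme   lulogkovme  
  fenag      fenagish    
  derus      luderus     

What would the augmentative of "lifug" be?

lifugish

gabah and dovag both have last vowel 'a' yet inflect differently (gabahoth, dovagish), so the last vowel is not what conditions the rule; the final letter is.
"lifug" ends in -g. The stems ending in -g (dovag → dovagish, wigug → wigugish, fenag → fenagish) add -ish.
So lifug → lifugish.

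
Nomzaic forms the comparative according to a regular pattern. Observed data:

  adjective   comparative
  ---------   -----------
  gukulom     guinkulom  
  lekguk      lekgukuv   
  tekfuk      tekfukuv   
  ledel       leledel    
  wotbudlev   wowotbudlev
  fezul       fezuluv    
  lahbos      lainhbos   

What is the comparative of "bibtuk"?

bibtukuv

fezul and ledel both end in -l yet inflect differently (fezuluv, leledel), so the final letter is not what conditions the rule; the last vowel is.
"bibtuk" has last vowel 'u'. The stems whose last vowel is 'u' (lekguk → lekgukuv, fezul → fezuluv, tekfuk → tekfukuv) add -uv.
So bibtuk → bibtukuv.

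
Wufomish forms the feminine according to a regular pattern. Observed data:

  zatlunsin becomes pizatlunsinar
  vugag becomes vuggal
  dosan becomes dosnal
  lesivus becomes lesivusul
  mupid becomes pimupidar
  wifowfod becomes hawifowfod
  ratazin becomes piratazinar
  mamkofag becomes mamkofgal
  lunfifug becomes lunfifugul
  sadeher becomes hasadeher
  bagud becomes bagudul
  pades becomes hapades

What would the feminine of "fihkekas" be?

fihkeksal

dosan and ratazin both end in -n yet inflect differently (dosnal, piratazinar), so the final letter is not what conditions the rule; the last vowel is.
"fihkekas" has last vowel 'a'. The stems whose last vowel is 'a' (dosan → dosnal, mamkofag → mamkofgal, vugag → vuggal) delete the last vowel and add -al.
The other patterns: stems whose last vowel is 'i' add pi- … -ar around the stem; stems whose last vowel is 'u' add -ul; stems whose last vowel is 'e' or 'o' add the prefix ha-.
So fihkekas → fihkeksal.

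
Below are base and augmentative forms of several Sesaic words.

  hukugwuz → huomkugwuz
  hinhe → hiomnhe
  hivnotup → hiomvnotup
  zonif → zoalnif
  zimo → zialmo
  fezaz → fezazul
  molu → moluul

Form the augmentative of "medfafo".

medfafoul

hukugwuz and fezaz both end in -z yet inflect differently (huomkugwuz, fezazul), so the final letter is not what conditions the rule; the first letter is.
"medfafo" begins with m-. The one such stem in the data (molu → moluul) adds -ul, so the same rule applies.
So medfafo → medfafoul.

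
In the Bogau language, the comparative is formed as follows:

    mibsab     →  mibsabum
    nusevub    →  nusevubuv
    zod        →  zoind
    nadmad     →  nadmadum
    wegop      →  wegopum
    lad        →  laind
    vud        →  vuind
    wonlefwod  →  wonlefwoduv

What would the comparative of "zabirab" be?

zod and nadmad both end in -d yet inflect differently (zoind, nadmadum), so the final letter is not what conditions the rule; the number of vowels is.
"zabirab" has 3 vowels. The stems with 3 vowels (wonlefwod → wonlefwoduv, nusevub → nusevubuv) add -uv.
So zabirab → zabirabuv.

zabirabuv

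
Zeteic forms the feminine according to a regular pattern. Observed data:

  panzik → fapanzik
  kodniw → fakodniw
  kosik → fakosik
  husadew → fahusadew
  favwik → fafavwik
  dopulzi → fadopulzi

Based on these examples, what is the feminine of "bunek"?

fabunek

Every pair shown (panzik → fapanzik, kodniw → fakodniw, kosik → fakosik, …) follows the same rule: add the prefix fa-.
So bunek → fabunek.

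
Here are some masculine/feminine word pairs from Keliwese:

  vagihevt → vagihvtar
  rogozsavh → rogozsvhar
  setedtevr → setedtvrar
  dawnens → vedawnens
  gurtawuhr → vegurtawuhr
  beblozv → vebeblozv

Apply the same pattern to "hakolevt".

hakolvtar

"hakolevt" has second-to-last letter 'v'. The stems whose second-to-last letter is 'v' (vagihevt → vagihvtar, rogozsavh → rogozsvhar, setedtevr → setedtvrar) delete the last vowel and add -ar.
The other pattern: stems whose second-to-last letter is 'h', 'n' or 'z' add the prefix ve-.
So hakolevt → hakolvtar.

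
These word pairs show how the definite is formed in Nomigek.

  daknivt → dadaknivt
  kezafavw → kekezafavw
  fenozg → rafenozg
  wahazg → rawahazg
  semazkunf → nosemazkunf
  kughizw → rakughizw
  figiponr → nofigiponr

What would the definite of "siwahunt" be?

kughizw and kezafavw both end in -w yet inflect differently (rakughizw, kekezafavw), so the final letter is not what conditions the rule; the second-to-last letter is.
"siwahunt" has second-to-last letter 'n'. The stems whose second-to-last letter is 'n' (figiponr → nofigiponr, semazkunf → nosemazkunf) add the prefix no-.
So siwahunt → nosiwahunt.

nosiwahunt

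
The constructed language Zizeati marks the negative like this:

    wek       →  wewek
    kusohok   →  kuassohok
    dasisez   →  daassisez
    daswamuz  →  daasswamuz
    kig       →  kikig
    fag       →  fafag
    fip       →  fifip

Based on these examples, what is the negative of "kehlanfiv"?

keashlanfiv

wek and kusohok both end in -k yet inflect differently (wewek, kuassohok), so the final letter is not what conditions the rule; the number of vowels is.
"kehlanfiv" has 3 vowels. The stems with 3 vowels (kusohok → kuassohok, dasisez → daassisez, daswamuz → daasswamuz) insert -as- after the first vowel.
So kehlanfiv → keashlanfiv.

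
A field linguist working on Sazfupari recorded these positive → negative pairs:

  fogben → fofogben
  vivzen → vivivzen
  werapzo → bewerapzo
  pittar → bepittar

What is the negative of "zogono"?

fogben and pittar both have 2 vowels yet inflect differently (fofogben, bepittar), so the number of vowels is not what conditions the rule; the final letter is.
"zogono" ends in -o. The one such stem in the data (werapzo → bewerapzo) adds the prefix be-, so the same rule applies.
So zogono → bezogono.

bezogono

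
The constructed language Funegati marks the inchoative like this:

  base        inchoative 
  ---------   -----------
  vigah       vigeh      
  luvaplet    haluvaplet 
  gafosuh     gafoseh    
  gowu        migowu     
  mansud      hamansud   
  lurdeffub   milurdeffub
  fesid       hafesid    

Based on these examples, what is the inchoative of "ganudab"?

"ganudab" ends in -b. The one such stem in the data (lurdeffub → milurdeffub) adds the prefix mi-, so the same rule applies.
The other patterns: stems ending in -h change the last vowel to 'e'; stems ending in -d or -t add the prefix ha-.
So ganudab → miganudab.

miganudab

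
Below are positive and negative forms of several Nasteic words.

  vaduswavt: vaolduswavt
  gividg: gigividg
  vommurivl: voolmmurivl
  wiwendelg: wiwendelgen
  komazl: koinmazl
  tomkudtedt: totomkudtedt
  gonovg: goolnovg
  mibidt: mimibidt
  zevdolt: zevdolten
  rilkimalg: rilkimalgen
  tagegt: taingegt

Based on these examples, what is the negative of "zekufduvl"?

zeolkufduvl

zevdolt and vaduswavt both end in -t yet inflect differently (zevdolten, vaolduswavt), so the final letter is not what conditions the rule; the second-to-last letter is.
"zekufduvl" has second-to-last letter 'v'. The stems whose second-to-last letter is 'v' (vaduswavt → vaolduswavt, vommurivl → voolmmurivl, gonovg → goolnovg) insert -ol- after the first vowel.
The other patterns: stems whose second-to-last letter is 'l' add -en; stems whose second-to-last letter is 'd' repeat the first consonant+vowel as a prefix; stems whose second-to-last letter is 'g' or 'z' insert -in- after the first vowel.
So zekufduvl → zeolkufduvl.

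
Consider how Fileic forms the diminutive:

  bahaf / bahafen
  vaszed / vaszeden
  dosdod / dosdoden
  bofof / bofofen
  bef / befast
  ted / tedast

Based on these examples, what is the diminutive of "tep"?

bahaf and bef both end in -f yet inflect differently (bahafen, befast), so the final letter is not what conditions the rule; the number of vowels is.
"tep" has 1 vowel. The stems with 1 vowel (bef → befast, ted → tedast) add -ast.
The other pattern: stems with 2 vowels add -en.
So tep → tepast.

tepast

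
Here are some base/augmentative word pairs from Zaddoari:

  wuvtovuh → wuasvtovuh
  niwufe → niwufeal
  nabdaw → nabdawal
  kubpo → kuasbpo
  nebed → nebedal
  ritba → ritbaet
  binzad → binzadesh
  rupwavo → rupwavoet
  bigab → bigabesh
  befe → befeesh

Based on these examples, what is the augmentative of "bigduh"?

bigduhesh

niwufe and befe both end in -e yet inflect differently (niwufeal, befeesh), so the final letter is not what conditions the rule; the first letter is.
"bigduh" begins with b-. The stems beginning with b- (bigab → bigabesh, befe → befeesh, binzad → binzadesh) add -esh.
So bigduh → bigduhesh.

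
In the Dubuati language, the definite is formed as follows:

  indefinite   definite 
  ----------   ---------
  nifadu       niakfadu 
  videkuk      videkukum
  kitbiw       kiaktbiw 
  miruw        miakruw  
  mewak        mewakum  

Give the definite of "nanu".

naaknu

"nanu" ends in -u. The one such stem in the data (nifadu → niakfadu) inserts -ak- after the first vowel (as do kitbiw, miruw), so the same rule applies.
So nanu → naaknu.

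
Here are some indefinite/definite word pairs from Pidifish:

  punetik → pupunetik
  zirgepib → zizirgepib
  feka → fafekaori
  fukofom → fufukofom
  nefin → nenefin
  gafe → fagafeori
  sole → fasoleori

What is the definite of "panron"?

fukofom and feka both begin with f- yet inflect differently (fufukofom, fafekaori), so the first letter is not what conditions the rule; whether the stem ends in a vowel or a consonant is.
"panron" ends in a consonant. The stems ending in a consonant (zirgepib → zizirgepib, nefin → nenefin, punetik → pupunetik) repeat the first consonant+vowel as a prefix.
So panron → papanron.

papanron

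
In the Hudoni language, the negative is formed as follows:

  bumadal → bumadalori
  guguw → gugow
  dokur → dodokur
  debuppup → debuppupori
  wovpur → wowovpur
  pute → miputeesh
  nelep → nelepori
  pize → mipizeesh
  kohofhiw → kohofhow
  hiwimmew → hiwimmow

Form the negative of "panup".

panupori

"panup" ends in -p. The stems ending in -p (debuppup → debuppupori, nelep → nelepori) add -ori.
So panup → panupori.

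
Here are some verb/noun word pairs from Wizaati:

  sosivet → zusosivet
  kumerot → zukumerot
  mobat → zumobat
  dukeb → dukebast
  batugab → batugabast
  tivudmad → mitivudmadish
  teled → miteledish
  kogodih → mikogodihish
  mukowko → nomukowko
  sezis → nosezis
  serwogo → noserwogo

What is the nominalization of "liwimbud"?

miliwimbudish

sosivet and dukeb both have last vowel 'e' yet inflect differently (zusosivet, dukebast), so the last vowel is not what conditions the rule; the final letter is.
"liwimbud" ends in -d. The stems ending in -d (tivudmad → mitivudmadish, teled → miteledish) add mi- … -ish around the stem.
The other patterns: stems ending in -t add the prefix zu-; stems ending in -b add -ast; stems ending in -o or -s add the prefix no-.
So liwimbud → miliwimbudish.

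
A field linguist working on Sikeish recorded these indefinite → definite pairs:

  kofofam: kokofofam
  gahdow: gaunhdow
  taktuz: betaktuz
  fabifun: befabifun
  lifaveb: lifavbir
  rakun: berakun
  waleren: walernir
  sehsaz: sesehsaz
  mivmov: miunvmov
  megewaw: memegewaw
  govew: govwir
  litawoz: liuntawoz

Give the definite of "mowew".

taktuz and litawoz both end in -z yet inflect differently (betaktuz, liuntawoz), so the final letter is not what conditions the rule; the last vowel is.
"mowew" has last vowel 'e'. The stems whose last vowel is 'e' (waleren → walernir, lifaveb → lifavbir, govew → govwir) delete the last vowel and add -ir.
The other patterns: stems whose last vowel is 'u' add the prefix be-; stems whose last vowel is 'o' insert -un- after the first vowel; stems whose last vowel is 'a' repeat the first consonant+vowel as a prefix.
So mowew → mowwir.

mowwir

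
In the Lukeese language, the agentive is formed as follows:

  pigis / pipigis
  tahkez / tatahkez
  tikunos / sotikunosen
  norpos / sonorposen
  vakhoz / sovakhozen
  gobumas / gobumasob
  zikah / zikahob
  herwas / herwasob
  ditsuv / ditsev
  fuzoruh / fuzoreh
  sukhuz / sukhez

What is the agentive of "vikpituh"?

pigis and tikunos both end in -s yet inflect differently (pipigis, sotikunosen), so the final letter is not what conditions the rule; the last vowel is.
"vikpituh" has last vowel 'u'. The stems whose last vowel is 'u' (ditsuv → ditsev, fuzoruh → fuzoreh, sukhuz → sukhez) change the last vowel to 'e'.
The other patterns: stems whose last vowel is 'e' or 'i' repeat the first consonant+vowel as a prefix; stems whose last vowel is 'o' add so- … -en around the stem; stems whose last vowel is 'a' add -ob.
So vikpituh → vikpiteh.

vikpiteh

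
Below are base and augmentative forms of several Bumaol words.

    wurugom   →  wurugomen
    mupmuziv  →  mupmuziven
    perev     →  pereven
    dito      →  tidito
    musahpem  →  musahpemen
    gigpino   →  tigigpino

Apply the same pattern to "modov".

wurugom and gigpino both have last vowel 'o' yet inflect differently (wurugomen, tigigpino), so the last vowel is not what conditions the rule; the final letter is.
"modov" ends in -v. The stems ending in -v (mupmuziv → mupmuziven, perev → pereven) add -en.
The other pattern: stems ending in -o add the prefix ti-.
So modov → modoven.

modoven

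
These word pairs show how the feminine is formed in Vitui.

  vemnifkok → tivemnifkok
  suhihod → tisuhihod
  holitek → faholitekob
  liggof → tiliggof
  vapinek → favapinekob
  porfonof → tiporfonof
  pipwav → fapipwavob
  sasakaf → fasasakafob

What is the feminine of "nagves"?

vemnifkok and holitek both end in -k yet inflect differently (tivemnifkok, faholitekob), so the final letter is not what conditions the rule; the last vowel is.
"nagves" has last vowel 'e'. The stems whose last vowel is 'e' (holitek → faholitekob, vapinek → favapinekob) add fa- … -ob around the stem.
So nagves → fanagvesob.

fanagvesob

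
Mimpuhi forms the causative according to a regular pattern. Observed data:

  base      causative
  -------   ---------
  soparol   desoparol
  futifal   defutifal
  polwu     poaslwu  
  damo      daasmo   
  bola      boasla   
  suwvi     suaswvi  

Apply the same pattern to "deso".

soparol and damo both have last vowel 'o' yet inflect differently (desoparol, daasmo), so the last vowel is not what conditions the rule; whether the stem ends in a vowel or a consonant is.
"deso" ends in a vowel. The stems ending in a vowel (polwu → poaslwu, damo → daasmo, bola → boasla) insert -as- after the first vowel.
So deso → deasso.

deasso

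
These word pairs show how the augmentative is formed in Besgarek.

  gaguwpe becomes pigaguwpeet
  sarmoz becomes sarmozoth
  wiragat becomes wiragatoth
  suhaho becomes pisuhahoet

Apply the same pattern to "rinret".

suhaho and sarmoz both have last vowel 'o' yet inflect differently (pisuhahoet, sarmozoth), so the last vowel is not what conditions the rule; whether the stem ends in a vowel or a consonant is.
"rinret" ends in a consonant. The stems ending in a consonant (sarmoz → sarmozoth, wiragat → wiragatoth) add -oth.
The other pattern: stems ending in a vowel add pi- … -et around the stem.
So rinret → rinretoth.

rinretoth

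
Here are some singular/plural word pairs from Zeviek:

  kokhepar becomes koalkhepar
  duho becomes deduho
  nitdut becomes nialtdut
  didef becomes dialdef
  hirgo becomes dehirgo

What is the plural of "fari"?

"fari" ends in a vowel. The stems ending in a vowel (hirgo → dehirgo, duho → deduho) add the prefix de-.
The other pattern: stems ending in a consonant insert -al- after the first vowel.
So fari → defari.

defari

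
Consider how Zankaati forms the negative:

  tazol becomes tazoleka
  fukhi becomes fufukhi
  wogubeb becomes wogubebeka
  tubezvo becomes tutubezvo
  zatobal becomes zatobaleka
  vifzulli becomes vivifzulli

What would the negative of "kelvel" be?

tazol and tubezvo both have last vowel 'o' yet inflect differently (tazoleka, tutubezvo), so the last vowel is not what conditions the rule; whether the stem ends in a vowel or a consonant is.
"kelvel" ends in a consonant. The stems ending in a consonant (zatobal → zatobaleka, tazol → tazoleka, wogubeb → wogubebeka) add -eka.
The other pattern: stems ending in a vowel repeat the first consonant+vowel as a prefix.
So kelvel → kelveleka.

kelveleka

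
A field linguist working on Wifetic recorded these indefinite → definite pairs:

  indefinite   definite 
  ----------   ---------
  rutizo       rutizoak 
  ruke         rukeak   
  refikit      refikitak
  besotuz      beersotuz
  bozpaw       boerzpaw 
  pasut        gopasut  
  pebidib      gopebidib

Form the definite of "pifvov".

"pifvov" begins with p-. The stems beginning with p- (pasut → gopasut, pebidib → gopebidib) add the prefix go-.
The other patterns: stems beginning with r- add -ak; stems beginning with b- insert -er- after the first vowel.
So pifvov → gopifvov.

gopifvov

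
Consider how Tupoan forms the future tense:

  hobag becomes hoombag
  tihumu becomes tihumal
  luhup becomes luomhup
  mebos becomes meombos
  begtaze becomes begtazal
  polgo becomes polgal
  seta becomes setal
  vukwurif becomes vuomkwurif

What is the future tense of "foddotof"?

foomddotof

"foddotof" ends in a consonant. The stems ending in a consonant (luhup → luomhup, hobag → hoombag, vukwurif → vuomkwurif) insert -om- after the first vowel.
So foddotof → foomddotof.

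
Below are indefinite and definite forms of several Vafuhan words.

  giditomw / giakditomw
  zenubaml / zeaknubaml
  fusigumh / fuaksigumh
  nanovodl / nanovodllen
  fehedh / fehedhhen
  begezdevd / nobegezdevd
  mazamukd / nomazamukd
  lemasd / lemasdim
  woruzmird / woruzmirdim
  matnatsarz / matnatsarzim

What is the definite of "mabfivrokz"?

nomabfivrokz

zenubaml and nanovodl both end in -l yet inflect differently (zeaknubaml, nanovodllen), so the final letter is not what conditions the rule; the second-to-last letter is.
"mabfivrokz" has second-to-last letter 'k'. The one such stem in the data (mazamukd → nomazamukd) adds the prefix no-, so the same rule applies.
The other patterns: stems whose second-to-last letter is 'm' insert -ak- after the first vowel; stems whose second-to-last letter is 'd' double the final consonant and add -en; stems whose second-to-last letter is 'r' or 's' add -im.
So mabfivrokz → nomabfivrokz.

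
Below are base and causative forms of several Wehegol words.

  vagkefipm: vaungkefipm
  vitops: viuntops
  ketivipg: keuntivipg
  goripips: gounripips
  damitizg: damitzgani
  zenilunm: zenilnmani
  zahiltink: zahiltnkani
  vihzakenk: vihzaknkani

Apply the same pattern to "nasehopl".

"nasehopl" has second-to-last letter 'p'. The stems whose second-to-last letter is 'p' (vagkefipm → vaungkefipm, vitops → viuntops, ketivipg → keuntivipg) insert -un- after the first vowel.
The other pattern: stems whose second-to-last letter is 'n' or 'z' delete the last vowel and add -ani.
So nasehopl → naunsehopl.

naunsehopl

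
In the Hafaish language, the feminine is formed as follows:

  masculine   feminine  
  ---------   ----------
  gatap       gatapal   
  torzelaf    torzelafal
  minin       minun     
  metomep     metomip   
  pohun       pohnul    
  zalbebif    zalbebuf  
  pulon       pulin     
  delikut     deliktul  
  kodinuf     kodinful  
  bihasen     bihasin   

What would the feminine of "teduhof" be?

"teduhof" has last vowel 'o'. The one such stem in the data (pulon → pulin) changes the last vowel to 'i' (as do bihasen, metomep), so the same rule applies.
The other patterns: stems whose last vowel is 'a' add -al; stems whose last vowel is 'u' delete the last vowel and add -ul; stems whose last vowel is 'i' change the last vowel to 'u'.
So teduhof → teduhif.

teduhif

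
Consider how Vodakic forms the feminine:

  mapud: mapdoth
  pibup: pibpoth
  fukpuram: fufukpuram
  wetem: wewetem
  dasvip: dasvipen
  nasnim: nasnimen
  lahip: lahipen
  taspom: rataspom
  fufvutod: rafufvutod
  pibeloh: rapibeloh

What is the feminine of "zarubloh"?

razarubloh

pibup and dasvip both end in -p yet inflect differently (pibpoth, dasvipen), so the final letter is not what conditions the rule; the last vowel is.
"zarubloh" has last vowel 'o'. The stems whose last vowel is 'o' (taspom → rataspom, fufvutod → rafufvutod, pibeloh → rapibeloh) add the prefix ra-.
The other patterns: stems whose last vowel is 'u' delete the last vowel and add -oth; stems whose last vowel is 'a' or 'e' repeat the first consonant+vowel as a prefix; stems whose last vowel is 'i' add -en.
So zarubloh → razarubloh.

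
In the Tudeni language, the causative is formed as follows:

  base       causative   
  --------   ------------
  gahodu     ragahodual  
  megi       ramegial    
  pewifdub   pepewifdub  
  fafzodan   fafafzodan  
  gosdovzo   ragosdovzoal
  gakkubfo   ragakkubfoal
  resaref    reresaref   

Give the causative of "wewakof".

wewewakof

"wewakof" ends in a consonant. The stems ending in a consonant (fafzodan → fafafzodan, pewifdub → pepewifdub, resaref → reresaref) repeat the first consonant+vowel as a prefix.
The other pattern: stems ending in a vowel add ra- … -al around the stem.
So wewakof → wewewakof.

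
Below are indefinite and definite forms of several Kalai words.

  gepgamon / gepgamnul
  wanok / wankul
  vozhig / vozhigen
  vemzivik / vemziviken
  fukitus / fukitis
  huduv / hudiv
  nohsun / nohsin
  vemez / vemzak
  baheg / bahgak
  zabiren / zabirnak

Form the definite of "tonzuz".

"tonzuz" has last vowel 'u'. The stems whose last vowel is 'u' (fukitus → fukitis, huduv → hudiv, nohsun → nohsin) change the last vowel to 'i'.
The other patterns: stems whose last vowel is 'o' delete the last vowel and add -ul; stems whose last vowel is 'i' add -en; stems whose last vowel is 'e' delete the last vowel and add -ak.
So tonzuz → tonziz.

tonziz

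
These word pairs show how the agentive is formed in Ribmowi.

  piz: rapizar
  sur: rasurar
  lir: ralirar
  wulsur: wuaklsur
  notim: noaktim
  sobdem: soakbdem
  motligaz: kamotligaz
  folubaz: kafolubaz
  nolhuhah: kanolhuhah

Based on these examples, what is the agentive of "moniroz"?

kamoniroz

sur and wulsur both end in -r yet inflect differently (rasurar, wuaklsur), so the final letter is not what conditions the rule; the number of vowels is.
"moniroz" has 3 vowels. The stems with 3 vowels (motligaz → kamotligaz, folubaz → kafolubaz, nolhuhah → kanolhuhah) add the prefix ka-.
The other patterns: stems with 1 vowel add ra- … -ar around the stem; stems with 2 vowels insert -ak- after the first vowel.
So moniroz → kamoniroz.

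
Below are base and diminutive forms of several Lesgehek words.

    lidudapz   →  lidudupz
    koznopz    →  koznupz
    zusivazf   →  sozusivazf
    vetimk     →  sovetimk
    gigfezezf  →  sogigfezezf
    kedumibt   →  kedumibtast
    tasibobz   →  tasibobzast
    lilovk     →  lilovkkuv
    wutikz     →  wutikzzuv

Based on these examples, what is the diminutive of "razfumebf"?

razfumebfast

lidudapz and tasibobz both end in -z yet inflect differently (lidudupz, tasibobzast), so the final letter is not what conditions the rule; the second-to-last letter is.
"razfumebf" has second-to-last letter 'b'. The stems whose second-to-last letter is 'b' (kedumibt → kedumibtast, tasibobz → tasibobzast) add -ast.
The other patterns: stems whose second-to-last letter is 'p' change the last vowel to 'u'; stems whose second-to-last letter is 'm' or 'z' add the prefix so-; stems whose second-to-last letter is 'k' or 'v' double the final consonant and add -uv.
So razfumebf → razfumebfast.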